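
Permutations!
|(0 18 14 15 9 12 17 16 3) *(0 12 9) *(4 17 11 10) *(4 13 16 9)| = 12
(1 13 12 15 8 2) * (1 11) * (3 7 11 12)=(1 13 3 7 11)(2 12 15 8)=[0, 13, 12, 7, 4, 5, 6, 11, 2, 9, 10, 1, 15, 3, 14, 8]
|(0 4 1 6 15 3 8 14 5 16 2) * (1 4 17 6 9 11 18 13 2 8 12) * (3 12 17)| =12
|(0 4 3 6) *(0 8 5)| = 6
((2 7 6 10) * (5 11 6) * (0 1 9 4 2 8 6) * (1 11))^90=(11)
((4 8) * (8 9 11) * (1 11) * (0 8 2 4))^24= ((0 8)(1 11 2 4 9))^24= (1 9 4 2 11)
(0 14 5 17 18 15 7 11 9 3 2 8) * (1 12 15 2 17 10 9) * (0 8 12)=(0 14 5 10 9 3 17 18 2 12 15 7 11 1)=[14, 0, 12, 17, 4, 10, 6, 11, 8, 3, 9, 1, 15, 13, 5, 7, 16, 18, 2]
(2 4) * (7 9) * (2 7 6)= [0, 1, 4, 3, 7, 5, 2, 9, 8, 6]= (2 4 7 9 6)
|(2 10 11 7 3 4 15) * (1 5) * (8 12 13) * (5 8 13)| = |(1 8 12 5)(2 10 11 7 3 4 15)| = 28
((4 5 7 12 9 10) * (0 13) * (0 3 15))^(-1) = (0 15 3 13)(4 10 9 12 7 5)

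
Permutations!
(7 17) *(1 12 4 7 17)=(17)(1 12 4 7)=[0, 12, 2, 3, 7, 5, 6, 1, 8, 9, 10, 11, 4, 13, 14, 15, 16, 17]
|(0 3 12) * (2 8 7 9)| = 12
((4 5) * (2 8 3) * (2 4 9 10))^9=((2 8 3 4 5 9 10))^9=(2 3 5 10 8 4 9)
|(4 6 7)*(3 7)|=|(3 7 4 6)|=4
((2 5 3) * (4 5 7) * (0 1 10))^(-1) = ((0 1 10)(2 7 4 5 3))^(-1) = (0 10 1)(2 3 5 4 7)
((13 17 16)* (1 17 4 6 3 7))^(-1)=(1 7 3 6 4 13 16 17)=((1 17 16 13 4 6 3 7))^(-1)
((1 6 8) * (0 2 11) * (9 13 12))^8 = (0 11 2)(1 8 6)(9 12 13)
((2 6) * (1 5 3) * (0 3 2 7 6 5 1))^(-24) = (7)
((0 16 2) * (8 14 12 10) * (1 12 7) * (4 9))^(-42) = (16)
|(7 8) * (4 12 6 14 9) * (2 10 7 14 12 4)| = |(2 10 7 8 14 9)(6 12)| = 6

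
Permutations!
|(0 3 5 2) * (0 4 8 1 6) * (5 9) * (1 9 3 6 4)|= 6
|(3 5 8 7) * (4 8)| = 5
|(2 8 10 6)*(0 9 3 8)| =7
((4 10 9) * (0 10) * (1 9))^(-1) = ((0 10 1 9 4))^(-1) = (0 4 9 1 10)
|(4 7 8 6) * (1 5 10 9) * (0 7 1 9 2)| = 9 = |(0 7 8 6 4 1 5 10 2)|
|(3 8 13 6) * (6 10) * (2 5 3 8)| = 12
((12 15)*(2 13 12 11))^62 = (2 12 11 13 15)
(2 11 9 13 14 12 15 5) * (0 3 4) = (0 3 4)(2 11 9 13 14 12 15 5) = [3, 1, 11, 4, 0, 2, 6, 7, 8, 13, 10, 9, 15, 14, 12, 5]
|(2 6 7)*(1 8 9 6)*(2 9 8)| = |(1 2)(6 7 9)| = 6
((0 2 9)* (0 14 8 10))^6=((0 2 9 14 8 10))^6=(14)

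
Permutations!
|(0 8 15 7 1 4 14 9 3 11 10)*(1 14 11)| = 11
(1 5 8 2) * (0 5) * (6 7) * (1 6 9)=[5, 0, 6, 3, 4, 8, 7, 9, 2, 1]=(0 5 8 2 6 7 9 1)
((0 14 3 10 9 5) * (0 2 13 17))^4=(0 9 17 10 13 3 2 14 5)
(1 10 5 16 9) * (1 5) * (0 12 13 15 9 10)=(0 12 13 15 9 5 16 10 1)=[12, 0, 2, 3, 4, 16, 6, 7, 8, 5, 1, 11, 13, 15, 14, 9, 10]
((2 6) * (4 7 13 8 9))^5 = (13)(2 6)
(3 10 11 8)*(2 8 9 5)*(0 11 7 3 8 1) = (0 11 9 5 2 1)(3 10 7) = [11, 0, 1, 10, 4, 2, 6, 3, 8, 5, 7, 9]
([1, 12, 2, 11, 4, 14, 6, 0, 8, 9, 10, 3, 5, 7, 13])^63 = (14)(3 11)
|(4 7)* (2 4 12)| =|(2 4 7 12)| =4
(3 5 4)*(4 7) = [0, 1, 2, 5, 3, 7, 6, 4] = (3 5 7 4)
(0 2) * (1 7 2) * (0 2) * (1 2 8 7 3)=(0 2 8 7)(1 3)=[2, 3, 8, 1, 4, 5, 6, 0, 7]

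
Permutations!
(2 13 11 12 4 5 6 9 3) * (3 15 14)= [0, 1, 13, 2, 5, 6, 9, 7, 8, 15, 10, 12, 4, 11, 3, 14]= (2 13 11 12 4 5 6 9 15 14 3)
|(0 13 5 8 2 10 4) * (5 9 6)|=|(0 13 9 6 5 8 2 10 4)|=9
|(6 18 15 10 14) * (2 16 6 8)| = |(2 16 6 18 15 10 14 8)| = 8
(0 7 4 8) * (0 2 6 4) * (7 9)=(0 9 7)(2 6 4 8)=[9, 1, 6, 3, 8, 5, 4, 0, 2, 7]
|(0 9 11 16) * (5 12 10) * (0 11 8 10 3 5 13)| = 30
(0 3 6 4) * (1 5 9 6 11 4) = (0 3 11 4)(1 5 9 6) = [3, 5, 2, 11, 0, 9, 1, 7, 8, 6, 10, 4]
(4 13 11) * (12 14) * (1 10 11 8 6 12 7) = (1 10 11 4 13 8 6 12 14 7) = [0, 10, 2, 3, 13, 5, 12, 1, 6, 9, 11, 4, 14, 8, 7]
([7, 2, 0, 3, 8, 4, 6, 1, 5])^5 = (0 7 1 2)(4 5 8)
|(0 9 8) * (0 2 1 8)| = 6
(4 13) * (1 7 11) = (1 7 11)(4 13) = [0, 7, 2, 3, 13, 5, 6, 11, 8, 9, 10, 1, 12, 4]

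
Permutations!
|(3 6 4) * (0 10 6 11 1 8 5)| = |(0 10 6 4 3 11 1 8 5)| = 9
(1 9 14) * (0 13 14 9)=(0 13 14 1)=[13, 0, 2, 3, 4, 5, 6, 7, 8, 9, 10, 11, 12, 14, 1]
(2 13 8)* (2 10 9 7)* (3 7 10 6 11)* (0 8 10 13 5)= (0 8 6 11 3 7 2 5)(9 13 10)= [8, 1, 5, 7, 4, 0, 11, 2, 6, 13, 9, 3, 12, 10]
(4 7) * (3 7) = (3 7 4) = [0, 1, 2, 7, 3, 5, 6, 4]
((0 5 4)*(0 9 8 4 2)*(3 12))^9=(3 12)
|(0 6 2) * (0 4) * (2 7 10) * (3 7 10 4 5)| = 8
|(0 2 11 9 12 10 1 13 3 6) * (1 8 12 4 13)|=24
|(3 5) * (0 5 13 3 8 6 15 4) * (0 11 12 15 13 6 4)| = |(0 5 8 4 11 12 15)(3 6 13)| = 21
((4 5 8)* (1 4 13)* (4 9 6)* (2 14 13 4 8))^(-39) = (1 2 8)(4 9 14)(5 6 13)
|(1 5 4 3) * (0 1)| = |(0 1 5 4 3)| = 5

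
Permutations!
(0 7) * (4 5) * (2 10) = (0 7)(2 10)(4 5) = [7, 1, 10, 3, 5, 4, 6, 0, 8, 9, 2]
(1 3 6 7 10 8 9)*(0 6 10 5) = [6, 3, 2, 10, 4, 0, 7, 5, 9, 1, 8] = (0 6 7 5)(1 3 10 8 9)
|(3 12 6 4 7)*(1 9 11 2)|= 20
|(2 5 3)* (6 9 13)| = 3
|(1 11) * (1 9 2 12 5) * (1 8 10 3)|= |(1 11 9 2 12 5 8 10 3)|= 9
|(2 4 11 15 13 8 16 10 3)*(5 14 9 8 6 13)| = |(2 4 11 15 5 14 9 8 16 10 3)(6 13)| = 22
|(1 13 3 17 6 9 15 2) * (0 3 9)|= 20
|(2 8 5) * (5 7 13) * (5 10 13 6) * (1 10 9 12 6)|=10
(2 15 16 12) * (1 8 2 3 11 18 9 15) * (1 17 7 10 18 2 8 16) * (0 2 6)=(0 2 17 7 10 18 9 15 1 16 12 3 11 6)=[2, 16, 17, 11, 4, 5, 0, 10, 8, 15, 18, 6, 3, 13, 14, 1, 12, 7, 9]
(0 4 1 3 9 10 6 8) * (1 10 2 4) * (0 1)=(1 3 9 2 4 10 6 8)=[0, 3, 4, 9, 10, 5, 8, 7, 1, 2, 6]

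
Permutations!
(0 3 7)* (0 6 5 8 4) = (0 3 7 6 5 8 4) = [3, 1, 2, 7, 0, 8, 5, 6, 4]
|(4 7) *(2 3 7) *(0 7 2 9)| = |(0 7 4 9)(2 3)| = 4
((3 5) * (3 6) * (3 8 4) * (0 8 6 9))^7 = (0 8 4 3 5 9)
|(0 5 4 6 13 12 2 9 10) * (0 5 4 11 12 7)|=|(0 4 6 13 7)(2 9 10 5 11 12)|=30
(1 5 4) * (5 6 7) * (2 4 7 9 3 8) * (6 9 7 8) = [0, 9, 4, 6, 1, 8, 7, 5, 2, 3] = (1 9 3 6 7 5 8 2 4)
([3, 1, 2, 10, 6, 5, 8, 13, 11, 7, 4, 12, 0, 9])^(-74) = [11, 1, 2, 12, 3, 5, 10, 13, 4, 7, 0, 6, 8, 9]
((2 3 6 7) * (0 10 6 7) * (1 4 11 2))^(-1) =(0 6 10)(1 7 3 2 11 4)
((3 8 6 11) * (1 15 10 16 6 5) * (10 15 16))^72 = (1 6 3 5 16 11 8)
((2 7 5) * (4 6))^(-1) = ((2 7 5)(4 6))^(-1) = (2 5 7)(4 6)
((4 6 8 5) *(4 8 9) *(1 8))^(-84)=(9)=((1 8 5)(4 6 9))^(-84)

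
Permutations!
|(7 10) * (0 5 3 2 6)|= 10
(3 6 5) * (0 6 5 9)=(0 6 9)(3 5)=[6, 1, 2, 5, 4, 3, 9, 7, 8, 0]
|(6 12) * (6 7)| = 3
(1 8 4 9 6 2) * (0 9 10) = (0 9 6 2 1 8 4 10) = [9, 8, 1, 3, 10, 5, 2, 7, 4, 6, 0]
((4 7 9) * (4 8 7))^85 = (7 9 8)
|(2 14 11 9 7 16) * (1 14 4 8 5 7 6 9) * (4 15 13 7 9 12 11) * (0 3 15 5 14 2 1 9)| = 36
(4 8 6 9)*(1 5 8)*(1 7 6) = (1 5 8)(4 7 6 9) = [0, 5, 2, 3, 7, 8, 9, 6, 1, 4]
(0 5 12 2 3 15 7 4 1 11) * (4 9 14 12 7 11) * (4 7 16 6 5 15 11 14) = (0 15 14 12 2 3 11)(1 7 9 4)(5 16 6) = [15, 7, 3, 11, 1, 16, 5, 9, 8, 4, 10, 0, 2, 13, 12, 14, 6]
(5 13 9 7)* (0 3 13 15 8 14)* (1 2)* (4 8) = [3, 2, 1, 13, 8, 15, 6, 5, 14, 7, 10, 11, 12, 9, 0, 4] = (0 3 13 9 7 5 15 4 8 14)(1 2)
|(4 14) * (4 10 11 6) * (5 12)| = |(4 14 10 11 6)(5 12)| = 10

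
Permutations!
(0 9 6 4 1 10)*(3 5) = (0 9 6 4 1 10)(3 5) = [9, 10, 2, 5, 1, 3, 4, 7, 8, 6, 0]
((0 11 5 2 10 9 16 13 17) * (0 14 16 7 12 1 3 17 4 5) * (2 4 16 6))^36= ((0 11)(1 3 17 14 6 2 10 9 7 12)(4 5)(13 16))^36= (1 10 17 7 6)(2 3 9 14 12)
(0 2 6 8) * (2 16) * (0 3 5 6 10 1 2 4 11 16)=(1 2 10)(3 5 6 8)(4 11 16)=[0, 2, 10, 5, 11, 6, 8, 7, 3, 9, 1, 16, 12, 13, 14, 15, 4]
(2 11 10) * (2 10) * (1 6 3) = (1 6 3)(2 11) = [0, 6, 11, 1, 4, 5, 3, 7, 8, 9, 10, 2]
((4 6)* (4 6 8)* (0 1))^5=((0 1)(4 8))^5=(0 1)(4 8)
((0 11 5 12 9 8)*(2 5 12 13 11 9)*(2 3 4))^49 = ((0 9 8)(2 5 13 11 12 3 4))^49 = (13)(0 9 8)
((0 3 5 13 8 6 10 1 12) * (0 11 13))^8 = (0 5 3)(1 12 11 13 8 6 10)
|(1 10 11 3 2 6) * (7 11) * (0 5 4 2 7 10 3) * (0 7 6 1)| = 14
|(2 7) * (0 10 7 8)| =5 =|(0 10 7 2 8)|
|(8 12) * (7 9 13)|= 6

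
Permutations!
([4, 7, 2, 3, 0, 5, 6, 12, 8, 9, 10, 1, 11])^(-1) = [4, 11, 2, 3, 0, 5, 6, 1, 8, 9, 10, 12, 7]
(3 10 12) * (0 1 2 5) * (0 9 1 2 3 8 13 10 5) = (0 2)(1 3 5 9)(8 13 10 12) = [2, 3, 0, 5, 4, 9, 6, 7, 13, 1, 12, 11, 8, 10]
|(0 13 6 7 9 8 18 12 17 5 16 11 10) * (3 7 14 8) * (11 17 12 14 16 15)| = |(0 13 6 16 17 5 15 11 10)(3 7 9)(8 18 14)| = 9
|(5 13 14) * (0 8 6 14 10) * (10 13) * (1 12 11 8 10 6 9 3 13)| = |(0 10)(1 12 11 8 9 3 13)(5 6 14)| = 42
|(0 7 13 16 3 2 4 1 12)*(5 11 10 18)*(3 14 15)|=|(0 7 13 16 14 15 3 2 4 1 12)(5 11 10 18)|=44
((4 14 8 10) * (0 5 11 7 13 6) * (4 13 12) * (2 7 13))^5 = (2 8 4 7 10 14 12)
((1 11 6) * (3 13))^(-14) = ((1 11 6)(3 13))^(-14) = (13)(1 11 6)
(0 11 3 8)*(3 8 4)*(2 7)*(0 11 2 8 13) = [2, 1, 7, 4, 3, 5, 6, 8, 11, 9, 10, 13, 12, 0] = (0 2 7 8 11 13)(3 4)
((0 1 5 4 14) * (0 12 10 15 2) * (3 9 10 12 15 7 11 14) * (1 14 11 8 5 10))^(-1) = (0 2 15 14)(1 9 3 4 5 8 7 10)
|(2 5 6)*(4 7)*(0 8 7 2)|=|(0 8 7 4 2 5 6)|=7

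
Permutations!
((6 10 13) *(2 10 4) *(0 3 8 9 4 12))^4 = (0 4 6 8 10)(2 12 9 13 3)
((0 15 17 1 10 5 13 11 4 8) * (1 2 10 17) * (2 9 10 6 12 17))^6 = (0 17 4 6 13 1 10)(2 5 15 9 8 12 11)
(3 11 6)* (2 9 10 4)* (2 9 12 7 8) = (2 12 7 8)(3 11 6)(4 9 10) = [0, 1, 12, 11, 9, 5, 3, 8, 2, 10, 4, 6, 7]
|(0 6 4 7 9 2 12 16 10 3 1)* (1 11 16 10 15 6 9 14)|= |(0 9 2 12 10 3 11 16 15 6 4 7 14 1)|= 14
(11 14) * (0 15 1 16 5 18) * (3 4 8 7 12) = (0 15 1 16 5 18)(3 4 8 7 12)(11 14) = [15, 16, 2, 4, 8, 18, 6, 12, 7, 9, 10, 14, 3, 13, 11, 1, 5, 17, 0]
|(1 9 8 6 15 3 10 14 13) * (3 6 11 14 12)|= 6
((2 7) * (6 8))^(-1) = (2 7)(6 8)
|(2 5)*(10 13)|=2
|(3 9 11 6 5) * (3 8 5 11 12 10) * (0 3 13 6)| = |(0 3 9 12 10 13 6 11)(5 8)| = 8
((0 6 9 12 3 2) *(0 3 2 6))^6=((2 3 6 9 12))^6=(2 3 6 9 12)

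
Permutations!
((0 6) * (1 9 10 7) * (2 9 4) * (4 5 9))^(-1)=((0 6)(1 5 9 10 7)(2 4))^(-1)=(0 6)(1 7 10 9 5)(2 4)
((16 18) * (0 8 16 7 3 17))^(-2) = ((0 8 16 18 7 3 17))^(-2) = (0 3 18 8 17 7 16)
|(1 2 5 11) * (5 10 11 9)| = |(1 2 10 11)(5 9)| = 4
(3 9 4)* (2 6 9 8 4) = [0, 1, 6, 8, 3, 5, 9, 7, 4, 2] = (2 6 9)(3 8 4)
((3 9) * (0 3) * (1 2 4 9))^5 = (0 9 4 2 1 3)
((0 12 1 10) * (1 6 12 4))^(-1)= ((0 4 1 10)(6 12))^(-1)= (0 10 1 4)(6 12)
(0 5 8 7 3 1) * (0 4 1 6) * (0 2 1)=[5, 4, 1, 6, 0, 8, 2, 3, 7]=(0 5 8 7 3 6 2 1 4)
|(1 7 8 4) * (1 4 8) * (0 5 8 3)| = 4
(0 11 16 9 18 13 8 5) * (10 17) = (0 11 16 9 18 13 8 5)(10 17) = [11, 1, 2, 3, 4, 0, 6, 7, 5, 18, 17, 16, 12, 8, 14, 15, 9, 10, 13]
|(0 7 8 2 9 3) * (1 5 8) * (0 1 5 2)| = 4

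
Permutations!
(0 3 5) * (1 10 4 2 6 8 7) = (0 3 5)(1 10 4 2 6 8 7) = [3, 10, 6, 5, 2, 0, 8, 1, 7, 9, 4]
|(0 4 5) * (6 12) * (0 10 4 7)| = |(0 7)(4 5 10)(6 12)| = 6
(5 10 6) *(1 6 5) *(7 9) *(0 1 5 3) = (0 1 6 5 10 3)(7 9) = [1, 6, 2, 0, 4, 10, 5, 9, 8, 7, 3]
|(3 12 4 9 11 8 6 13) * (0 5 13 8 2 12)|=|(0 5 13 3)(2 12 4 9 11)(6 8)|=20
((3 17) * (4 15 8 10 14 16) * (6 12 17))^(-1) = ((3 6 12 17)(4 15 8 10 14 16))^(-1) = (3 17 12 6)(4 16 14 10 8 15)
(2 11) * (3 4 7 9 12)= (2 11)(3 4 7 9 12)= [0, 1, 11, 4, 7, 5, 6, 9, 8, 12, 10, 2, 3]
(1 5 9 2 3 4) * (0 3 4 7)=(0 3 7)(1 5 9 2 4)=[3, 5, 4, 7, 1, 9, 6, 0, 8, 2]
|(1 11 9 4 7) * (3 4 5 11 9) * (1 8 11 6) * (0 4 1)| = |(0 4 7 8 11 3 1 9 5 6)| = 10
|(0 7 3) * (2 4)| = 6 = |(0 7 3)(2 4)|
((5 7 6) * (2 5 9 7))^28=(6 9 7)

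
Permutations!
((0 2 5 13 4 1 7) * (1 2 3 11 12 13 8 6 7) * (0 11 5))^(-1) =(0 2 4 13 12 11 7 6 8 5 3)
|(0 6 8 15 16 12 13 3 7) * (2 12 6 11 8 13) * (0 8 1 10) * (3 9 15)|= 60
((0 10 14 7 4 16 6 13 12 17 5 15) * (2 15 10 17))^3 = (0 10 4 13 15 5 7 6 2 17 14 16 12)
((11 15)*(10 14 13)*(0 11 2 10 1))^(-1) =(0 1 13 14 10 2 15 11)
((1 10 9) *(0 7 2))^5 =(0 2 7)(1 9 10)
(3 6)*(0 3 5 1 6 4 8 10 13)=(0 3 4 8 10 13)(1 6 5)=[3, 6, 2, 4, 8, 1, 5, 7, 10, 9, 13, 11, 12, 0]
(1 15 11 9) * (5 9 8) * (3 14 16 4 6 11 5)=(1 15 5 9)(3 14 16 4 6 11 8)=[0, 15, 2, 14, 6, 9, 11, 7, 3, 1, 10, 8, 12, 13, 16, 5, 4]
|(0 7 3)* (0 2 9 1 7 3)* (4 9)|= |(0 3 2 4 9 1 7)|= 7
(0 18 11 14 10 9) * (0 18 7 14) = (0 7 14 10 9 18 11) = [7, 1, 2, 3, 4, 5, 6, 14, 8, 18, 9, 0, 12, 13, 10, 15, 16, 17, 11]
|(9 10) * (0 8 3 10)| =5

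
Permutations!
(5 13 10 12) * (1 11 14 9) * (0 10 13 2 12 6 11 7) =(0 10 6 11 14 9 1 7)(2 12 5) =[10, 7, 12, 3, 4, 2, 11, 0, 8, 1, 6, 14, 5, 13, 9]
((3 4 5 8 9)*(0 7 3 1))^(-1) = ((0 7 3 4 5 8 9 1))^(-1) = (0 1 9 8 5 4 3 7)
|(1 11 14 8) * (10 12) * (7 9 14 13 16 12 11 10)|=10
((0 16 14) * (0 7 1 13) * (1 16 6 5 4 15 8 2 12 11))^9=(16)(0 1 12 8 4 6 13 11 2 15 5)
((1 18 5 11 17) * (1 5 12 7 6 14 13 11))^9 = ((1 18 12 7 6 14 13 11 17 5))^9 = (1 5 17 11 13 14 6 7 12 18)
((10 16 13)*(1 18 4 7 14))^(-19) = (1 18 4 7 14)(10 13 16)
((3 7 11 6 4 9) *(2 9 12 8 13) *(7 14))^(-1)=(2 13 8 12 4 6 11 7 14 3 9)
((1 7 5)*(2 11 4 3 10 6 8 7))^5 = (1 10)(2 6)(3 5)(4 7)(8 11)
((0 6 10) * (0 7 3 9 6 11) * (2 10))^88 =((0 11)(2 10 7 3 9 6))^88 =(11)(2 9 7)(3 10 6)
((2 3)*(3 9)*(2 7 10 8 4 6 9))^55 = ((3 7 10 8 4 6 9))^55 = (3 9 6 4 8 10 7)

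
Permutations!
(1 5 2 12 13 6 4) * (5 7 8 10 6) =(1 7 8 10 6 4)(2 12 13 5) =[0, 7, 12, 3, 1, 2, 4, 8, 10, 9, 6, 11, 13, 5]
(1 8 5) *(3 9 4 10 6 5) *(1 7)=(1 8 3 9 4 10 6 5 7)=[0, 8, 2, 9, 10, 7, 5, 1, 3, 4, 6]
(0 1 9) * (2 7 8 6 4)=(0 1 9)(2 7 8 6 4)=[1, 9, 7, 3, 2, 5, 4, 8, 6, 0]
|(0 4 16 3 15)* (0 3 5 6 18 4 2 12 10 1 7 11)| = 70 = |(0 2 12 10 1 7 11)(3 15)(4 16 5 6 18)|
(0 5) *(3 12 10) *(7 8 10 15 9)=(0 5)(3 12 15 9 7 8 10)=[5, 1, 2, 12, 4, 0, 6, 8, 10, 7, 3, 11, 15, 13, 14, 9]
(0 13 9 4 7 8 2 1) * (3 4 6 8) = (0 13 9 6 8 2 1)(3 4 7) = [13, 0, 1, 4, 7, 5, 8, 3, 2, 6, 10, 11, 12, 9]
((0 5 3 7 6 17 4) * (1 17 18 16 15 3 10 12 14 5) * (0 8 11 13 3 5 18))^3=(0 4 13 6 17 11 7 1 8 3)(5 14 15 12 16 10 18)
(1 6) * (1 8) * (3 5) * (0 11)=(0 11)(1 6 8)(3 5)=[11, 6, 2, 5, 4, 3, 8, 7, 1, 9, 10, 0]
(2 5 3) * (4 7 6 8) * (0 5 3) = (0 5)(2 3)(4 7 6 8) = [5, 1, 3, 2, 7, 0, 8, 6, 4]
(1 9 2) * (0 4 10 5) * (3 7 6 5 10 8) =[4, 9, 1, 7, 8, 0, 5, 6, 3, 2, 10] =(10)(0 4 8 3 7 6 5)(1 9 2)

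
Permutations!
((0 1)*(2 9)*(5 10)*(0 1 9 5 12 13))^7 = ((0 9 2 5 10 12 13))^7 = (13)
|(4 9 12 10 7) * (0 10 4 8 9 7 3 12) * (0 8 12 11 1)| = |(0 10 3 11 1)(4 7 12)(8 9)| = 30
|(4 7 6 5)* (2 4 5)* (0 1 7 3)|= 7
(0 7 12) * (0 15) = (0 7 12 15) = [7, 1, 2, 3, 4, 5, 6, 12, 8, 9, 10, 11, 15, 13, 14, 0]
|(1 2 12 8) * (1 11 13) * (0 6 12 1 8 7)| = |(0 6 12 7)(1 2)(8 11 13)| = 12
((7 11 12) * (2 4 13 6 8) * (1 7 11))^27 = (1 7)(2 13 8 4 6)(11 12)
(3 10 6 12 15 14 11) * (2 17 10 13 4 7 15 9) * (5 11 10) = (2 17 5 11 3 13 4 7 15 14 10 6 12 9) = [0, 1, 17, 13, 7, 11, 12, 15, 8, 2, 6, 3, 9, 4, 10, 14, 16, 5]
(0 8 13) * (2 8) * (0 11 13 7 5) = (0 2 8 7 5)(11 13) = [2, 1, 8, 3, 4, 0, 6, 5, 7, 9, 10, 13, 12, 11]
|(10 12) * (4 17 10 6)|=5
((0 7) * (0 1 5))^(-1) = (0 5 1 7)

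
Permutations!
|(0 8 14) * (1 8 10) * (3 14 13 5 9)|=9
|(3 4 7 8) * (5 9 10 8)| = |(3 4 7 5 9 10 8)| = 7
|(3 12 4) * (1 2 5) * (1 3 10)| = 7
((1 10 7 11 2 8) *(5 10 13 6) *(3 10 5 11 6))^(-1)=((1 13 3 10 7 6 11 2 8))^(-1)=(1 8 2 11 6 7 10 3 13)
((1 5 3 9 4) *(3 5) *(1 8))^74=((1 3 9 4 8))^74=(1 8 4 9 3)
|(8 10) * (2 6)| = |(2 6)(8 10)| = 2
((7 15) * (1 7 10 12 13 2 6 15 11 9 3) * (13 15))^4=((1 7 11 9 3)(2 6 13)(10 12 15))^4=(1 3 9 11 7)(2 6 13)(10 12 15)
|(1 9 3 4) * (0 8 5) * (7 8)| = |(0 7 8 5)(1 9 3 4)| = 4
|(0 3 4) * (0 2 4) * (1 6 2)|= 4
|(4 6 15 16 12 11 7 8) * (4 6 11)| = |(4 11 7 8 6 15 16 12)| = 8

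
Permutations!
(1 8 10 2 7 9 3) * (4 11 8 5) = (1 5 4 11 8 10 2 7 9 3) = [0, 5, 7, 1, 11, 4, 6, 9, 10, 3, 2, 8]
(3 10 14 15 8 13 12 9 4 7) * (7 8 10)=(3 7)(4 8 13 12 9)(10 14 15)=[0, 1, 2, 7, 8, 5, 6, 3, 13, 4, 14, 11, 9, 12, 15, 10]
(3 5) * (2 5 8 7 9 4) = (2 5 3 8 7 9 4) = [0, 1, 5, 8, 2, 3, 6, 9, 7, 4]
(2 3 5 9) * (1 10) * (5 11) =[0, 10, 3, 11, 4, 9, 6, 7, 8, 2, 1, 5] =(1 10)(2 3 11 5 9)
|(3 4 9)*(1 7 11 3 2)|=|(1 7 11 3 4 9 2)|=7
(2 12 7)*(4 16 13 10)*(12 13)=(2 13 10 4 16 12 7)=[0, 1, 13, 3, 16, 5, 6, 2, 8, 9, 4, 11, 7, 10, 14, 15, 12]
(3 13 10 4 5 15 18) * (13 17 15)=(3 17 15 18)(4 5 13 10)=[0, 1, 2, 17, 5, 13, 6, 7, 8, 9, 4, 11, 12, 10, 14, 18, 16, 15, 3]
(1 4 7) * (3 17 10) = (1 4 7)(3 17 10) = [0, 4, 2, 17, 7, 5, 6, 1, 8, 9, 3, 11, 12, 13, 14, 15, 16, 10]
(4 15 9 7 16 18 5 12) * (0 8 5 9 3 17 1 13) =(0 8 5 12 4 15 3 17 1 13)(7 16 18 9) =[8, 13, 2, 17, 15, 12, 6, 16, 5, 7, 10, 11, 4, 0, 14, 3, 18, 1, 9]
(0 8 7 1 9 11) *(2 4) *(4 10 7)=[8, 9, 10, 3, 2, 5, 6, 1, 4, 11, 7, 0]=(0 8 4 2 10 7 1 9 11)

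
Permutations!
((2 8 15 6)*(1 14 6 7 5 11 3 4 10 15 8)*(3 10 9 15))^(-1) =(1 2 6 14)(3 10 11 5 7 15 9 4)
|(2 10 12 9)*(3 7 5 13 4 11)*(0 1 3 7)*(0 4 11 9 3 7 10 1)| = 11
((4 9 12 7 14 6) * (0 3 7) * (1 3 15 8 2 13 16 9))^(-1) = (0 12 9 16 13 2 8 15)(1 4 6 14 7 3)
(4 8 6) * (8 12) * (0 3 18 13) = [3, 1, 2, 18, 12, 5, 4, 7, 6, 9, 10, 11, 8, 0, 14, 15, 16, 17, 13] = (0 3 18 13)(4 12 8 6)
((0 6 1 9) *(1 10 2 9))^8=((0 6 10 2 9))^8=(0 2 6 9 10)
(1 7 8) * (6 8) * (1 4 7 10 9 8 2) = [0, 10, 1, 3, 7, 5, 2, 6, 4, 8, 9] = (1 10 9 8 4 7 6 2)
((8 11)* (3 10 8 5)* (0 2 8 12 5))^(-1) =((0 2 8 11)(3 10 12 5))^(-1) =(0 11 8 2)(3 5 12 10)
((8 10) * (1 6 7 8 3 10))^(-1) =((1 6 7 8)(3 10))^(-1) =(1 8 7 6)(3 10)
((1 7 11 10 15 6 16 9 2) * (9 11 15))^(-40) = ((1 7 15 6 16 11 10 9 2))^(-40) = (1 11 7 10 15 9 6 2 16)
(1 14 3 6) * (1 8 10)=(1 14 3 6 8 10)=[0, 14, 2, 6, 4, 5, 8, 7, 10, 9, 1, 11, 12, 13, 3]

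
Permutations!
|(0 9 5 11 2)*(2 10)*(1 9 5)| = |(0 5 11 10 2)(1 9)| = 10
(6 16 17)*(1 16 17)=(1 16)(6 17)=[0, 16, 2, 3, 4, 5, 17, 7, 8, 9, 10, 11, 12, 13, 14, 15, 1, 6]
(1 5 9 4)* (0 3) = [3, 5, 2, 0, 1, 9, 6, 7, 8, 4] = (0 3)(1 5 9 4)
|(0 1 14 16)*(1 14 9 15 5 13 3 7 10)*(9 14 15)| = 10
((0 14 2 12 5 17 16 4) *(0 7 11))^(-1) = (0 11 7 4 16 17 5 12 2 14)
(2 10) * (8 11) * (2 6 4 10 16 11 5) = (2 16 11 8 5)(4 10 6) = [0, 1, 16, 3, 10, 2, 4, 7, 5, 9, 6, 8, 12, 13, 14, 15, 11]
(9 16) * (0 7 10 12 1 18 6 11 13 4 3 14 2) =(0 7 10 12 1 18 6 11 13 4 3 14 2)(9 16) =[7, 18, 0, 14, 3, 5, 11, 10, 8, 16, 12, 13, 1, 4, 2, 15, 9, 17, 6]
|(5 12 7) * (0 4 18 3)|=|(0 4 18 3)(5 12 7)|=12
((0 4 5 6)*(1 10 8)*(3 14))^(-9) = (0 6 5 4)(3 14)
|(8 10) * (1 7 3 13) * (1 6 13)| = 6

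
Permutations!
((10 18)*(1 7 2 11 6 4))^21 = (1 11)(2 4)(6 7)(10 18)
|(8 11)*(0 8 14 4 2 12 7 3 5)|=|(0 8 11 14 4 2 12 7 3 5)|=10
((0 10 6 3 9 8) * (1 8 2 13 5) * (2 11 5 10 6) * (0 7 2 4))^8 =(0 7 9 10 1 6 2 11 4 8 3 13 5)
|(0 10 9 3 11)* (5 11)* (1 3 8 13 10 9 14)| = |(0 9 8 13 10 14 1 3 5 11)| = 10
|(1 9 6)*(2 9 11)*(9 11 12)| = 4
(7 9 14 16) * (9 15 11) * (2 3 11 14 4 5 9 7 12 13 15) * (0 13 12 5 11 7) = (0 13 15 14 16 5 9 4 11)(2 3 7) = [13, 1, 3, 7, 11, 9, 6, 2, 8, 4, 10, 0, 12, 15, 16, 14, 5]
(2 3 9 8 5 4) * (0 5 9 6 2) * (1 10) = (0 5 4)(1 10)(2 3 6)(8 9) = [5, 10, 3, 6, 0, 4, 2, 7, 9, 8, 1]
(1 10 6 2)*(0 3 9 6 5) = (0 3 9 6 2 1 10 5) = [3, 10, 1, 9, 4, 0, 2, 7, 8, 6, 5]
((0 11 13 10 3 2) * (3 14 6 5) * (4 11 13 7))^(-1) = (0 2 3 5 6 14 10 13)(4 7 11)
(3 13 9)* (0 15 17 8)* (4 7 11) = (0 15 17 8)(3 13 9)(4 7 11) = [15, 1, 2, 13, 7, 5, 6, 11, 0, 3, 10, 4, 12, 9, 14, 17, 16, 8]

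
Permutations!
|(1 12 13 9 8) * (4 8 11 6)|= 8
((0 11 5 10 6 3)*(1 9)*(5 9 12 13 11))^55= (13)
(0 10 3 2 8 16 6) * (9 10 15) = (0 15 9 10 3 2 8 16 6) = [15, 1, 8, 2, 4, 5, 0, 7, 16, 10, 3, 11, 12, 13, 14, 9, 6]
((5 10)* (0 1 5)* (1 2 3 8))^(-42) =(10)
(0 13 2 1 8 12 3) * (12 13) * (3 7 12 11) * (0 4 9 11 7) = (0 7 12)(1 8 13 2)(3 4 9 11) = [7, 8, 1, 4, 9, 5, 6, 12, 13, 11, 10, 3, 0, 2]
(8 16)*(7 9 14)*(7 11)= (7 9 14 11)(8 16)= [0, 1, 2, 3, 4, 5, 6, 9, 16, 14, 10, 7, 12, 13, 11, 15, 8]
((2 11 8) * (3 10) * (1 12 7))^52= (1 12 7)(2 11 8)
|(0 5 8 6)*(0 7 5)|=4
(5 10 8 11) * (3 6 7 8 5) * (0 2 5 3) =(0 2 5 10 3 6 7 8 11) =[2, 1, 5, 6, 4, 10, 7, 8, 11, 9, 3, 0]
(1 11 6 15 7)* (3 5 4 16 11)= [0, 3, 2, 5, 16, 4, 15, 1, 8, 9, 10, 6, 12, 13, 14, 7, 11]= (1 3 5 4 16 11 6 15 7)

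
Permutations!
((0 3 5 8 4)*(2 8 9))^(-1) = ((0 3 5 9 2 8 4))^(-1) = (0 4 8 2 9 5 3)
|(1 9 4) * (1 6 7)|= |(1 9 4 6 7)|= 5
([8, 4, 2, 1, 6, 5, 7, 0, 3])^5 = [6, 8, 2, 0, 3, 5, 1, 4, 7]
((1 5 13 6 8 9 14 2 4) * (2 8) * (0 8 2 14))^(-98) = ((0 8 9)(1 5 13 6 14 2 4))^(-98) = (14)(0 8 9)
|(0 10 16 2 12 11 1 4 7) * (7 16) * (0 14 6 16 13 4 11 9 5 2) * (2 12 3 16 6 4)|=18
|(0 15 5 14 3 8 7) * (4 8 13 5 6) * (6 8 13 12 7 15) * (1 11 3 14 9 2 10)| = 26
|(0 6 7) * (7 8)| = 4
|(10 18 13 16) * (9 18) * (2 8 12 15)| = |(2 8 12 15)(9 18 13 16 10)| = 20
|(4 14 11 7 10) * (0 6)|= 10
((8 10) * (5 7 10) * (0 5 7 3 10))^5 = (0 7 8 10 3 5)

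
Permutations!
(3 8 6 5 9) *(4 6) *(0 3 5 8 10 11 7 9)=[3, 1, 2, 10, 6, 0, 8, 9, 4, 5, 11, 7]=(0 3 10 11 7 9 5)(4 6 8)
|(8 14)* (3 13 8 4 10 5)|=|(3 13 8 14 4 10 5)|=7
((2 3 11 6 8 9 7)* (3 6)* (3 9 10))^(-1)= (2 7 9 11 3 10 8 6)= ((2 6 8 10 3 11 9 7))^(-1)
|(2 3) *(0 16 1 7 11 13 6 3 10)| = |(0 16 1 7 11 13 6 3 2 10)| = 10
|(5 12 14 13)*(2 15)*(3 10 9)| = 12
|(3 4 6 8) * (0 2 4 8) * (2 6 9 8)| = 10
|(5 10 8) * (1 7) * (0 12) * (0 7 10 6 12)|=7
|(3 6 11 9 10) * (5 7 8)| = |(3 6 11 9 10)(5 7 8)| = 15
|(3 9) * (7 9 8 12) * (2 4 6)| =15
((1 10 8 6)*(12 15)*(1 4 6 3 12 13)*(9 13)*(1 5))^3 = ((1 10 8 3 12 15 9 13 5)(4 6))^3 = (1 3 9)(4 6)(5 8 15)(10 12 13)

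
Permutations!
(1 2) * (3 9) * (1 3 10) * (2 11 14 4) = [0, 11, 3, 9, 2, 5, 6, 7, 8, 10, 1, 14, 12, 13, 4] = (1 11 14 4 2 3 9 10)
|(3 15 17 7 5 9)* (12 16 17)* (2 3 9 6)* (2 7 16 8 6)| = |(2 3 15 12 8 6 7 5)(16 17)| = 8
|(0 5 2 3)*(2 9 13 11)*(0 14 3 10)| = 14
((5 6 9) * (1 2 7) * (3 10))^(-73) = (1 7 2)(3 10)(5 9 6)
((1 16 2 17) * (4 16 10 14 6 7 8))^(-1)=(1 17 2 16 4 8 7 6 14 10)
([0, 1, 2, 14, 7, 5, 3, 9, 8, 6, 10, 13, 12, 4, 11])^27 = [0, 1, 2, 13, 6, 5, 11, 3, 8, 14, 10, 7, 12, 9, 4]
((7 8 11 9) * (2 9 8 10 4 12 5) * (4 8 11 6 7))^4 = ((2 9 4 12 5)(6 7 10 8))^4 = (2 5 12 4 9)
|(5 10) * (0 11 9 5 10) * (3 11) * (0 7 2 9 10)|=4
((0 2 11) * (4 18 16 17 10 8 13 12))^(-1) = ((0 2 11)(4 18 16 17 10 8 13 12))^(-1) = (0 11 2)(4 12 13 8 10 17 16 18)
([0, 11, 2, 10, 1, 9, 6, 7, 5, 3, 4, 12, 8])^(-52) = (1 12 5 3 4 11 8 9 10)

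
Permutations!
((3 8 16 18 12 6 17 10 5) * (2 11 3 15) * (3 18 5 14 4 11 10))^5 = ((2 10 14 4 11 18 12 6 17 3 8 16 5 15))^5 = (2 18 8 10 12 16 14 6 5 4 17 15 11 3)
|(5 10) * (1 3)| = |(1 3)(5 10)| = 2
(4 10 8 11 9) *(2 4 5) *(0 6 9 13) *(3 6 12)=(0 12 3 6 9 5 2 4 10 8 11 13)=[12, 1, 4, 6, 10, 2, 9, 7, 11, 5, 8, 13, 3, 0]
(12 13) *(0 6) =(0 6)(12 13) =[6, 1, 2, 3, 4, 5, 0, 7, 8, 9, 10, 11, 13, 12]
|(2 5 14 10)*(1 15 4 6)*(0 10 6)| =|(0 10 2 5 14 6 1 15 4)| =9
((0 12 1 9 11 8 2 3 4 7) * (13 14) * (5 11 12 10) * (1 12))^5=((0 10 5 11 8 2 3 4 7)(1 9)(13 14))^5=(0 2 10 3 5 4 11 7 8)(1 9)(13 14)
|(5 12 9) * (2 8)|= 6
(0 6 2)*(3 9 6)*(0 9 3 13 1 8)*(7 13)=(0 7 13 1 8)(2 9 6)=[7, 8, 9, 3, 4, 5, 2, 13, 0, 6, 10, 11, 12, 1]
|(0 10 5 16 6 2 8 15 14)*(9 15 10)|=|(0 9 15 14)(2 8 10 5 16 6)|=12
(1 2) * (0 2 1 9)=[2, 1, 9, 3, 4, 5, 6, 7, 8, 0]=(0 2 9)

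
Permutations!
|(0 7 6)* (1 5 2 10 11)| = 15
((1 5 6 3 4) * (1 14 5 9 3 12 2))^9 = (14)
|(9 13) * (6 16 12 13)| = |(6 16 12 13 9)| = 5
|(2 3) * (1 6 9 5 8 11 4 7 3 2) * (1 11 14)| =12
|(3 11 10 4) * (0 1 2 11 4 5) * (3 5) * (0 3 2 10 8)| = |(0 1 10 2 11 8)(3 4 5)| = 6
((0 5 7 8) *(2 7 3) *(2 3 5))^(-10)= ((0 2 7 8))^(-10)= (0 7)(2 8)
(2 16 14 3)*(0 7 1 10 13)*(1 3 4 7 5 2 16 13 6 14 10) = [5, 1, 13, 16, 7, 2, 14, 3, 8, 9, 6, 11, 12, 0, 4, 15, 10] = (0 5 2 13)(3 16 10 6 14 4 7)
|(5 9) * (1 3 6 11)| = 4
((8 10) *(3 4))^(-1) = ((3 4)(8 10))^(-1) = (3 4)(8 10)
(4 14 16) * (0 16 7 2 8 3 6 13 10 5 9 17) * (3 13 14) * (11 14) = (0 16 4 3 6 11 14 7 2 8 13 10 5 9 17) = [16, 1, 8, 6, 3, 9, 11, 2, 13, 17, 5, 14, 12, 10, 7, 15, 4, 0]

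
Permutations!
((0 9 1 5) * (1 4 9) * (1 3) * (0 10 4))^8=((0 3 1 5 10 4 9))^8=(0 3 1 5 10 4 9)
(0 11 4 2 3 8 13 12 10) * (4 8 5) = (0 11 8 13 12 10)(2 3 5 4) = [11, 1, 3, 5, 2, 4, 6, 7, 13, 9, 0, 8, 10, 12]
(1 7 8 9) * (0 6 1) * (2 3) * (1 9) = [6, 7, 3, 2, 4, 5, 9, 8, 1, 0] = (0 6 9)(1 7 8)(2 3)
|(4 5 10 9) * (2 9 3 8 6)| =8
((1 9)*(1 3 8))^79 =(1 8 3 9)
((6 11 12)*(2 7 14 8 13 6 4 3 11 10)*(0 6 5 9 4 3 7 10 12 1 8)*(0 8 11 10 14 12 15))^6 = (15)(2 4 14 7 8 12 13 3 5 10 9)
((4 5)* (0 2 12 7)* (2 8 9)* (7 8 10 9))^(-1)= ((0 10 9 2 12 8 7)(4 5))^(-1)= (0 7 8 12 2 9 10)(4 5)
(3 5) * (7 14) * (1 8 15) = (1 8 15)(3 5)(7 14) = [0, 8, 2, 5, 4, 3, 6, 14, 15, 9, 10, 11, 12, 13, 7, 1]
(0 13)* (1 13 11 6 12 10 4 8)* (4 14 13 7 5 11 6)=(0 6 12 10 14 13)(1 7 5 11 4 8)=[6, 7, 2, 3, 8, 11, 12, 5, 1, 9, 14, 4, 10, 0, 13]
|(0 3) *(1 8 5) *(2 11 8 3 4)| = 8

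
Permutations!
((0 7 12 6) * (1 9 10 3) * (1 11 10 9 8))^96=(12)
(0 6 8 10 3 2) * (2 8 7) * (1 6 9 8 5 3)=(0 9 8 10 1 6 7 2)(3 5)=[9, 6, 0, 5, 4, 3, 7, 2, 10, 8, 1]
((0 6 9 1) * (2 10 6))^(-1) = ((0 2 10 6 9 1))^(-1) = (0 1 9 6 10 2)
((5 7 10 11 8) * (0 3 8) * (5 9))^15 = ((0 3 8 9 5 7 10 11))^15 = (0 11 10 7 5 9 8 3)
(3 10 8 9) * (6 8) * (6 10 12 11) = (3 12 11 6 8 9) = [0, 1, 2, 12, 4, 5, 8, 7, 9, 3, 10, 6, 11]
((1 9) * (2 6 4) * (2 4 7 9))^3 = ((1 2 6 7 9))^3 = (1 7 2 9 6)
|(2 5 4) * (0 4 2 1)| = 6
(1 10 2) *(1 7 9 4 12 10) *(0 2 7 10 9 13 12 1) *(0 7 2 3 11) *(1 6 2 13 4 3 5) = (0 5 1 7 4 6 2 10 13 12 9 3 11) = [5, 7, 10, 11, 6, 1, 2, 4, 8, 3, 13, 0, 9, 12]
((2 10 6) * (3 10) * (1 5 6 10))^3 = ((10)(1 5 6 2 3))^3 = (10)(1 2 5 3 6)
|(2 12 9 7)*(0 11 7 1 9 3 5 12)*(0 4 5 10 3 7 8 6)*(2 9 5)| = |(0 11 8 6)(1 5 12 7 9)(2 4)(3 10)| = 20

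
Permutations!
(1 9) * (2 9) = [0, 2, 9, 3, 4, 5, 6, 7, 8, 1] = (1 2 9)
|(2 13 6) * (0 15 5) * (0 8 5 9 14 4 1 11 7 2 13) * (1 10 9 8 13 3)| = 44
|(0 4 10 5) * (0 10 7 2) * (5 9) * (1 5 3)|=20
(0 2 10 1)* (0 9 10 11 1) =(0 2 11 1 9 10) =[2, 9, 11, 3, 4, 5, 6, 7, 8, 10, 0, 1]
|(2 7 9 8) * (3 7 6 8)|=3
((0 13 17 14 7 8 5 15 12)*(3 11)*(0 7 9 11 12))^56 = (0 7 9)(3 17 5)(8 11 13)(12 14 15)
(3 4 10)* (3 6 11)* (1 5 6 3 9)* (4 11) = (1 5 6 4 10 3 11 9) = [0, 5, 2, 11, 10, 6, 4, 7, 8, 1, 3, 9]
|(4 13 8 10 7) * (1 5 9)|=15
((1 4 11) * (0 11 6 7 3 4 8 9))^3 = ((0 11 1 8 9)(3 4 6 7))^3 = (0 8 11 9 1)(3 7 6 4)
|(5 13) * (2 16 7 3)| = 4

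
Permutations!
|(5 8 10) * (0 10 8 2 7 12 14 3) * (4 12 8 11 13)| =12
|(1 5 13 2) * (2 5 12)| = |(1 12 2)(5 13)| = 6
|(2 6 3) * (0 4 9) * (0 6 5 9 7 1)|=20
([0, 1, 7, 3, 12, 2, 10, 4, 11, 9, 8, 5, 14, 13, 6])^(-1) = (2 5 11 8 10 6 14 12 4 7)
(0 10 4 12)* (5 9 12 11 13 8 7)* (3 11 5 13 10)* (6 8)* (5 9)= (0 3 11 10 4 9 12)(6 8 7 13)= [3, 1, 2, 11, 9, 5, 8, 13, 7, 12, 4, 10, 0, 6]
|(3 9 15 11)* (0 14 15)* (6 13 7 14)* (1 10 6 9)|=18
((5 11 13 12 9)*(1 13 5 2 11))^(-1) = (1 5 11 2 9 12 13)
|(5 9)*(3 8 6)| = 6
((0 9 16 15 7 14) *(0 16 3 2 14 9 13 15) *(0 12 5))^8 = ((0 13 15 7 9 3 2 14 16 12 5))^8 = (0 16 3 15 5 14 9 13 12 2 7)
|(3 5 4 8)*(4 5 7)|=4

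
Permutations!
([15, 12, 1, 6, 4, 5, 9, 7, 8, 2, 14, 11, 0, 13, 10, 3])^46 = (0 1 9 3)(2 6 15 12)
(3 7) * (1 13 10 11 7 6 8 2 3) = (1 13 10 11 7)(2 3 6 8) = [0, 13, 3, 6, 4, 5, 8, 1, 2, 9, 11, 7, 12, 10]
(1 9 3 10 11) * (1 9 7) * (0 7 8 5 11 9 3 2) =(0 7 1 8 5 11 3 10 9 2) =[7, 8, 0, 10, 4, 11, 6, 1, 5, 2, 9, 3]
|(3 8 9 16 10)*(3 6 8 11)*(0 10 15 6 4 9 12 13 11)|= 12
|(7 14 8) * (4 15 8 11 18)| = |(4 15 8 7 14 11 18)| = 7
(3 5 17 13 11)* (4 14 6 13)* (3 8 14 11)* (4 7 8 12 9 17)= (3 5 4 11 12 9 17 7 8 14 6 13)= [0, 1, 2, 5, 11, 4, 13, 8, 14, 17, 10, 12, 9, 3, 6, 15, 16, 7]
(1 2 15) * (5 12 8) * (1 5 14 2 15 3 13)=[0, 15, 3, 13, 4, 12, 6, 7, 14, 9, 10, 11, 8, 1, 2, 5]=(1 15 5 12 8 14 2 3 13)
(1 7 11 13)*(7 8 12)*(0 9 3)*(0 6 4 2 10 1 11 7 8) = (0 9 3 6 4 2 10 1)(8 12)(11 13) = [9, 0, 10, 6, 2, 5, 4, 7, 12, 3, 1, 13, 8, 11]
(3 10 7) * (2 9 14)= (2 9 14)(3 10 7)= [0, 1, 9, 10, 4, 5, 6, 3, 8, 14, 7, 11, 12, 13, 2]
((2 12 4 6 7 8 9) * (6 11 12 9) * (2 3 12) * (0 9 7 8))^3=((0 9 3 12 4 11 2 7)(6 8))^3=(0 12 2 9 4 7 3 11)(6 8)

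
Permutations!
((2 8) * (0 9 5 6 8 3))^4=(0 8 9 2 5 3 6)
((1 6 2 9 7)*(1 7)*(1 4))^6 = (1 6 2 9 4) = ((1 6 2 9 4))^6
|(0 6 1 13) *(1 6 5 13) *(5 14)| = |(0 14 5 13)| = 4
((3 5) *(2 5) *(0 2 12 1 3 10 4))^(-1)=(0 4 10 5 2)(1 12 3)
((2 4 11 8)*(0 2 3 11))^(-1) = (0 4 2)(3 8 11)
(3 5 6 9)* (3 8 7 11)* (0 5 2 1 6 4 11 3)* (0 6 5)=(1 5 4 11 6 9 8 7 3 2)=[0, 5, 1, 2, 11, 4, 9, 3, 7, 8, 10, 6]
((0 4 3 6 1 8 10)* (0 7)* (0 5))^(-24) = ((0 4 3 6 1 8 10 7 5))^(-24) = (0 6 10)(1 7 4)(3 8 5)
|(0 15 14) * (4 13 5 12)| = |(0 15 14)(4 13 5 12)| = 12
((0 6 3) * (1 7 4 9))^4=(9)(0 6 3)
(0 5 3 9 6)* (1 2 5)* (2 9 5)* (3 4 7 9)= [1, 3, 2, 5, 7, 4, 0, 9, 8, 6]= (0 1 3 5 4 7 9 6)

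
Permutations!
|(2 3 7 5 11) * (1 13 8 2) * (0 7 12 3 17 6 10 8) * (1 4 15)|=40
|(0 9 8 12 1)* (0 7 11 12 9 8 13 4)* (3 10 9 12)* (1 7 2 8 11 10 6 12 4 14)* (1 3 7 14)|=|(0 11 7 10 9 13 1 2 8 4)(3 6 12 14)|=20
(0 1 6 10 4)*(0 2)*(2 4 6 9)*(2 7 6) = (0 1 9 7 6 10 2) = [1, 9, 0, 3, 4, 5, 10, 6, 8, 7, 2]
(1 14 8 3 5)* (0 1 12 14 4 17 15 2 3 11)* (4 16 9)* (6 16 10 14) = [1, 10, 3, 5, 17, 12, 16, 7, 11, 4, 14, 0, 6, 13, 8, 2, 9, 15] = (0 1 10 14 8 11)(2 3 5 12 6 16 9 4 17 15)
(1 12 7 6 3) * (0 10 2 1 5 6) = (0 10 2 1 12 7)(3 5 6) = [10, 12, 1, 5, 4, 6, 3, 0, 8, 9, 2, 11, 7]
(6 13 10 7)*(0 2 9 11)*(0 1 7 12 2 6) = [6, 7, 9, 3, 4, 5, 13, 0, 8, 11, 12, 1, 2, 10] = (0 6 13 10 12 2 9 11 1 7)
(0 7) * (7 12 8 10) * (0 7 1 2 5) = [12, 2, 5, 3, 4, 0, 6, 7, 10, 9, 1, 11, 8] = (0 12 8 10 1 2 5)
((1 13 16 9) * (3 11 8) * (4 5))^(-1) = ((1 13 16 9)(3 11 8)(4 5))^(-1) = (1 9 16 13)(3 8 11)(4 5)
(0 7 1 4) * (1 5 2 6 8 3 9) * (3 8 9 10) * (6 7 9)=(0 9 1 4)(2 7 5)(3 10)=[9, 4, 7, 10, 0, 2, 6, 5, 8, 1, 3]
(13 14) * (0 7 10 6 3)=[7, 1, 2, 0, 4, 5, 3, 10, 8, 9, 6, 11, 12, 14, 13]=(0 7 10 6 3)(13 14)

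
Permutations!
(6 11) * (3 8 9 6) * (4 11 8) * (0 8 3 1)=(0 8 9 6 3 4 11 1)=[8, 0, 2, 4, 11, 5, 3, 7, 9, 6, 10, 1]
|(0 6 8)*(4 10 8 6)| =4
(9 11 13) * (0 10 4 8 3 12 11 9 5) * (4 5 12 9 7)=[10, 1, 2, 9, 8, 0, 6, 4, 3, 7, 5, 13, 11, 12]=(0 10 5)(3 9 7 4 8)(11 13 12)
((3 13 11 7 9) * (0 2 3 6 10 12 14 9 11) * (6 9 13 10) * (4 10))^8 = (14)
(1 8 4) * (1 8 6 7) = (1 6 7)(4 8) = [0, 6, 2, 3, 8, 5, 7, 1, 4]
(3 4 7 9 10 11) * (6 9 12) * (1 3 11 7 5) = (1 3 4 5)(6 9 10 7 12) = [0, 3, 2, 4, 5, 1, 9, 12, 8, 10, 7, 11, 6]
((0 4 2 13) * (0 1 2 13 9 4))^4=((1 2 9 4 13))^4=(1 13 4 9 2)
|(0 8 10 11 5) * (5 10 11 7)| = |(0 8 11 10 7 5)| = 6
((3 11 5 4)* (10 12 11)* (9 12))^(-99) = (3 4 5 11 12 9 10)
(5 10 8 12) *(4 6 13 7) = (4 6 13 7)(5 10 8 12) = [0, 1, 2, 3, 6, 10, 13, 4, 12, 9, 8, 11, 5, 7]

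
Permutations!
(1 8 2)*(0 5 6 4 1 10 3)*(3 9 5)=(0 3)(1 8 2 10 9 5 6 4)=[3, 8, 10, 0, 1, 6, 4, 7, 2, 5, 9]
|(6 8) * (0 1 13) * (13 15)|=4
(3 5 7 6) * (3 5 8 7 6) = [0, 1, 2, 8, 4, 6, 5, 3, 7] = (3 8 7)(5 6)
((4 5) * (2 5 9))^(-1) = ((2 5 4 9))^(-1) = (2 9 4 5)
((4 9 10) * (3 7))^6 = (10)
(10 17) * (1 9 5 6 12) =(1 9 5 6 12)(10 17) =[0, 9, 2, 3, 4, 6, 12, 7, 8, 5, 17, 11, 1, 13, 14, 15, 16, 10]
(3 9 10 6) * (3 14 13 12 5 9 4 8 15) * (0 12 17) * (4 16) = (0 12 5 9 10 6 14 13 17)(3 16 4 8 15) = [12, 1, 2, 16, 8, 9, 14, 7, 15, 10, 6, 11, 5, 17, 13, 3, 4, 0]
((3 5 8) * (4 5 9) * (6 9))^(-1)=(3 8 5 4 9 6)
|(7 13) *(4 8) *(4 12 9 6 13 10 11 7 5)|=|(4 8 12 9 6 13 5)(7 10 11)|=21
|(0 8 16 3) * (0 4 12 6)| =7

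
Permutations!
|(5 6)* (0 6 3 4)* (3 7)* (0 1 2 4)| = |(0 6 5 7 3)(1 2 4)| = 15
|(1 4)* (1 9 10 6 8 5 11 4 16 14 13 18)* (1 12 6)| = |(1 16 14 13 18 12 6 8 5 11 4 9 10)| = 13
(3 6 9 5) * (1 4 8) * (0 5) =(0 5 3 6 9)(1 4 8) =[5, 4, 2, 6, 8, 3, 9, 7, 1, 0]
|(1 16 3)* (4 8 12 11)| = |(1 16 3)(4 8 12 11)| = 12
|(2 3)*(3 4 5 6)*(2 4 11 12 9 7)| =20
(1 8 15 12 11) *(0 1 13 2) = (0 1 8 15 12 11 13 2) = [1, 8, 0, 3, 4, 5, 6, 7, 15, 9, 10, 13, 11, 2, 14, 12]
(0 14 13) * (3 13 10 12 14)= [3, 1, 2, 13, 4, 5, 6, 7, 8, 9, 12, 11, 14, 0, 10]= (0 3 13)(10 12 14)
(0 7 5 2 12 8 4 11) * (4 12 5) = (0 7 4 11)(2 5)(8 12) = [7, 1, 5, 3, 11, 2, 6, 4, 12, 9, 10, 0, 8]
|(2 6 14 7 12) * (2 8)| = 6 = |(2 6 14 7 12 8)|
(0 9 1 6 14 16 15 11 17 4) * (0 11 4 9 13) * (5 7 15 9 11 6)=[13, 5, 2, 3, 6, 7, 14, 15, 8, 1, 10, 17, 12, 0, 16, 4, 9, 11]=(0 13)(1 5 7 15 4 6 14 16 9)(11 17)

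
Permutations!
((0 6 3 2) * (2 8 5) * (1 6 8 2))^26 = ((0 8 5 1 6 3 2))^26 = (0 3 1 8 2 6 5)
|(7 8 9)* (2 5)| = 6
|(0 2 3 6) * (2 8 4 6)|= 4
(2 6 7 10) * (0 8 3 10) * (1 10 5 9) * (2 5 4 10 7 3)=(0 8 2 6 3 4 10 5 9 1 7)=[8, 7, 6, 4, 10, 9, 3, 0, 2, 1, 5]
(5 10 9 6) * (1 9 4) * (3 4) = (1 9 6 5 10 3 4) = [0, 9, 2, 4, 1, 10, 5, 7, 8, 6, 3]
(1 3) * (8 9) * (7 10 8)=(1 3)(7 10 8 9)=[0, 3, 2, 1, 4, 5, 6, 10, 9, 7, 8]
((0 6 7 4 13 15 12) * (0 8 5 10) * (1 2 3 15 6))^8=((0 1 2 3 15 12 8 5 10)(4 13 6 7))^8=(0 10 5 8 12 15 3 2 1)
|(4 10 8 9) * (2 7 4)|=|(2 7 4 10 8 9)|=6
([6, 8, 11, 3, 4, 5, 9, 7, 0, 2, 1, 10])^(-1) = (0 8 1 10 11 2 9 6)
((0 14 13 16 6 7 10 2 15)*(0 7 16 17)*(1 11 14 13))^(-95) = ((0 13 17)(1 11 14)(2 15 7 10)(6 16))^(-95) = (0 13 17)(1 11 14)(2 15 7 10)(6 16)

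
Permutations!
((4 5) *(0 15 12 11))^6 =((0 15 12 11)(4 5))^6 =(0 12)(11 15)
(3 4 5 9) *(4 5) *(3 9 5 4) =(9)(3 4) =[0, 1, 2, 4, 3, 5, 6, 7, 8, 9]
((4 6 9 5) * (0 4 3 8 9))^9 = ((0 4 6)(3 8 9 5))^9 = (3 8 9 5)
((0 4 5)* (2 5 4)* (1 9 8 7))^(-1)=(0 5 2)(1 7 8 9)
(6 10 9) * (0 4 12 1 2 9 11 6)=(0 4 12 1 2 9)(6 10 11)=[4, 2, 9, 3, 12, 5, 10, 7, 8, 0, 11, 6, 1]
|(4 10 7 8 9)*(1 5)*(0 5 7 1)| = |(0 5)(1 7 8 9 4 10)| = 6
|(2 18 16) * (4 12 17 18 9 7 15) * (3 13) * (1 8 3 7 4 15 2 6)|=13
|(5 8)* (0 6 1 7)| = |(0 6 1 7)(5 8)| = 4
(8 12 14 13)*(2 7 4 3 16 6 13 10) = (2 7 4 3 16 6 13 8 12 14 10) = [0, 1, 7, 16, 3, 5, 13, 4, 12, 9, 2, 11, 14, 8, 10, 15, 6]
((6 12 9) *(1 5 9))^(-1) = ((1 5 9 6 12))^(-1) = (1 12 6 9 5)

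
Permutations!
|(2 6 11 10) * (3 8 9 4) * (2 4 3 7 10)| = |(2 6 11)(3 8 9)(4 7 10)| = 3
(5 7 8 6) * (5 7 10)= [0, 1, 2, 3, 4, 10, 7, 8, 6, 9, 5]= (5 10)(6 7 8)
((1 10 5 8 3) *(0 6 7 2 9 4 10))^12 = (0 6 7 2 9 4 10 5 8 3 1) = ((0 6 7 2 9 4 10 5 8 3 1))^12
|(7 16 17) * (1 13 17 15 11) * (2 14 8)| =|(1 13 17 7 16 15 11)(2 14 8)| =21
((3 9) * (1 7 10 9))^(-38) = (1 10 3 7 9)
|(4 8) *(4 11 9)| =|(4 8 11 9)| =4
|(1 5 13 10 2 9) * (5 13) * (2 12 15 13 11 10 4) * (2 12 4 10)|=20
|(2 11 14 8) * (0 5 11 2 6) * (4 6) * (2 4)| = 8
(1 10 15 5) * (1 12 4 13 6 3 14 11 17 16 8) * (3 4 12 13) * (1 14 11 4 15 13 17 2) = (1 10 13 6 15 5 17 16 8 14 4 3 11 2) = [0, 10, 1, 11, 3, 17, 15, 7, 14, 9, 13, 2, 12, 6, 4, 5, 8, 16]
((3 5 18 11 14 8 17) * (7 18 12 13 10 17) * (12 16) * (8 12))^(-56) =(3 7 12)(5 18 13)(8 14 17)(10 16 11)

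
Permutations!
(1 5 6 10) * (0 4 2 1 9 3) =[4, 5, 1, 0, 2, 6, 10, 7, 8, 3, 9] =(0 4 2 1 5 6 10 9 3)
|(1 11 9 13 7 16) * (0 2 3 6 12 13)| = 11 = |(0 2 3 6 12 13 7 16 1 11 9)|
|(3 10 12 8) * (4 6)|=4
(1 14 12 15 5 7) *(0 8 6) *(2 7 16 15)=(0 8 6)(1 14 12 2 7)(5 16 15)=[8, 14, 7, 3, 4, 16, 0, 1, 6, 9, 10, 11, 2, 13, 12, 5, 15]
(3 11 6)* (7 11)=(3 7 11 6)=[0, 1, 2, 7, 4, 5, 3, 11, 8, 9, 10, 6]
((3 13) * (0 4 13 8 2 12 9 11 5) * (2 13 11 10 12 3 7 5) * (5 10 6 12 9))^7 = (0 7 4 10 11 9 2 6 3 12 8 5 13)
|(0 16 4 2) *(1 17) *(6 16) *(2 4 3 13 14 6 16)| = 14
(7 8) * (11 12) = (7 8)(11 12) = [0, 1, 2, 3, 4, 5, 6, 8, 7, 9, 10, 12, 11]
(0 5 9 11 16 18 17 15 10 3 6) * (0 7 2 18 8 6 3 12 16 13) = (0 5 9 11 13)(2 18 17 15 10 12 16 8 6 7) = [5, 1, 18, 3, 4, 9, 7, 2, 6, 11, 12, 13, 16, 0, 14, 10, 8, 15, 17]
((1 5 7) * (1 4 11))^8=(1 4 5 11 7)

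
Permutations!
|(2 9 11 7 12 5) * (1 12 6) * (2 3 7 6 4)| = |(1 12 5 3 7 4 2 9 11 6)| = 10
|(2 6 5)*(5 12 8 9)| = 6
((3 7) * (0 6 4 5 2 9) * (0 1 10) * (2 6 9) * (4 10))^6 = (0 10 6 5 4 1 9)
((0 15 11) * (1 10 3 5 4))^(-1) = ((0 15 11)(1 10 3 5 4))^(-1) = (0 11 15)(1 4 5 3 10)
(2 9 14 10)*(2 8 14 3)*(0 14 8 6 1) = (0 14 10 6 1)(2 9 3) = [14, 0, 9, 2, 4, 5, 1, 7, 8, 3, 6, 11, 12, 13, 10]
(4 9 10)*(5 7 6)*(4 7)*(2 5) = (2 5 4 9 10 7 6) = [0, 1, 5, 3, 9, 4, 2, 6, 8, 10, 7]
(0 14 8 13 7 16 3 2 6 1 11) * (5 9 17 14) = (0 5 9 17 14 8 13 7 16 3 2 6 1 11) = [5, 11, 6, 2, 4, 9, 1, 16, 13, 17, 10, 0, 12, 7, 8, 15, 3, 14]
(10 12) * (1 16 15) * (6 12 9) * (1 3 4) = [0, 16, 2, 4, 1, 5, 12, 7, 8, 6, 9, 11, 10, 13, 14, 3, 15] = (1 16 15 3 4)(6 12 10 9)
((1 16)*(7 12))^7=((1 16)(7 12))^7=(1 16)(7 12)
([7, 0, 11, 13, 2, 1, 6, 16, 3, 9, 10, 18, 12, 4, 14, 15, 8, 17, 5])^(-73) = (0 1 5 18 11 2 4 13 3 8 16 7)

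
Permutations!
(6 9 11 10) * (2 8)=(2 8)(6 9 11 10)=[0, 1, 8, 3, 4, 5, 9, 7, 2, 11, 6, 10]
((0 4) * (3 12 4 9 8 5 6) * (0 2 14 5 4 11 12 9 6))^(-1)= ((0 6 3 9 8 4 2 14 5)(11 12))^(-1)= (0 5 14 2 4 8 9 3 6)(11 12)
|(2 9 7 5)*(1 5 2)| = 6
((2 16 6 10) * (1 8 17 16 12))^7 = (1 12 2 10 6 16 17 8)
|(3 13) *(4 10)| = 2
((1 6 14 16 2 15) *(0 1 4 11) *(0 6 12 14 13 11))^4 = (0 16)(1 2)(4 14)(6 13 11)(12 15)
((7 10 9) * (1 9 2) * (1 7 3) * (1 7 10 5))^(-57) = ((1 9 3 7 5)(2 10))^(-57) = (1 7 9 5 3)(2 10)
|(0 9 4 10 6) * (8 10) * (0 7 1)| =|(0 9 4 8 10 6 7 1)| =8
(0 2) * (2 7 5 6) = [7, 1, 0, 3, 4, 6, 2, 5] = (0 7 5 6 2)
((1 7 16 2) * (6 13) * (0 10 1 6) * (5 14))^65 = (0 10 1 7 16 2 6 13)(5 14)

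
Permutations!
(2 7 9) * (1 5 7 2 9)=[0, 5, 2, 3, 4, 7, 6, 1, 8, 9]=(9)(1 5 7)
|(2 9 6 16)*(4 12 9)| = 6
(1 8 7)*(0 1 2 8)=[1, 0, 8, 3, 4, 5, 6, 2, 7]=(0 1)(2 8 7)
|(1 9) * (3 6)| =2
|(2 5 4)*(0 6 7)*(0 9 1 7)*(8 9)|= |(0 6)(1 7 8 9)(2 5 4)|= 12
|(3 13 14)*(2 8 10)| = 3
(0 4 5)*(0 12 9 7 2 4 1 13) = (0 1 13)(2 4 5 12 9 7) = [1, 13, 4, 3, 5, 12, 6, 2, 8, 7, 10, 11, 9, 0]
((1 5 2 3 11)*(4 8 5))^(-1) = ((1 4 8 5 2 3 11))^(-1) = (1 11 3 2 5 8 4)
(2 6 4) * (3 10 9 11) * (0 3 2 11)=(0 3 10 9)(2 6 4 11)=[3, 1, 6, 10, 11, 5, 4, 7, 8, 0, 9, 2]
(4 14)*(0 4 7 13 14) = [4, 1, 2, 3, 0, 5, 6, 13, 8, 9, 10, 11, 12, 14, 7] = (0 4)(7 13 14)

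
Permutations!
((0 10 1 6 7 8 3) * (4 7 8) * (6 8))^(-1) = (0 3 8 1 10)(4 7)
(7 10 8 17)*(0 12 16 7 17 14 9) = (17)(0 12 16 7 10 8 14 9) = [12, 1, 2, 3, 4, 5, 6, 10, 14, 0, 8, 11, 16, 13, 9, 15, 7, 17]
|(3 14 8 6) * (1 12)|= |(1 12)(3 14 8 6)|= 4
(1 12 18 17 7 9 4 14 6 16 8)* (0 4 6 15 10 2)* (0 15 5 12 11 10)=(0 4 14 5 12 18 17 7 9 6 16 8 1 11 10 2 15)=[4, 11, 15, 3, 14, 12, 16, 9, 1, 6, 2, 10, 18, 13, 5, 0, 8, 7, 17]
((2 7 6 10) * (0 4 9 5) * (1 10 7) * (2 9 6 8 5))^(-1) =(0 5 8 7 6 4)(1 2 9 10) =((0 4 6 7 8 5)(1 10 9 2))^(-1)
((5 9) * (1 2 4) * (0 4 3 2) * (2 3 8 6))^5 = (0 1 4)(2 6 8)(5 9)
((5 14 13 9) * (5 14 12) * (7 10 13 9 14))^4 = (7 9 14 13 10) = ((5 12)(7 10 13 14 9))^4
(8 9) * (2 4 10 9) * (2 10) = (2 4)(8 10 9) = [0, 1, 4, 3, 2, 5, 6, 7, 10, 8, 9]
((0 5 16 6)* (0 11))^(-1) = (0 11 6 16 5) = ((0 5 16 6 11))^(-1)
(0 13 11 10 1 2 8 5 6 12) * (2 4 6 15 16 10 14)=(0 13 11 14 2 8 5 15 16 10 1 4 6 12)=[13, 4, 8, 3, 6, 15, 12, 7, 5, 9, 1, 14, 0, 11, 2, 16, 10]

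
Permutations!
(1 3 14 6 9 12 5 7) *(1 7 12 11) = (1 3 14 6 9 11)(5 12) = [0, 3, 2, 14, 4, 12, 9, 7, 8, 11, 10, 1, 5, 13, 6]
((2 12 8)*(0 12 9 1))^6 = (12)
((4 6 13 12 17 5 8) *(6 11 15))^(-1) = (4 8 5 17 12 13 6 15 11)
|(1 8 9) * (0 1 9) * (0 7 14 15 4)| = 7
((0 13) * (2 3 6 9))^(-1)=((0 13)(2 3 6 9))^(-1)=(0 13)(2 9 6 3)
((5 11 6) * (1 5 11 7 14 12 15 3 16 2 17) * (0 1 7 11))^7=(0 5 6 1 11)(2 16 3 15 12 14 7 17)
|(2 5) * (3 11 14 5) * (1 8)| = 10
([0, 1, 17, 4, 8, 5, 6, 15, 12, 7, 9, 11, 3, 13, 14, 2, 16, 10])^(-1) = [0, 1, 15, 12, 3, 5, 6, 9, 4, 10, 17, 11, 8, 13, 14, 7, 16, 2]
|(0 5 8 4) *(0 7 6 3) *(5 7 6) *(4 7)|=|(0 4 6 3)(5 8 7)|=12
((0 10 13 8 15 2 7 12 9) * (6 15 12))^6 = ((0 10 13 8 12 9)(2 7 6 15))^6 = (2 6)(7 15)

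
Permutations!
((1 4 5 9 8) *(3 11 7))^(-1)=((1 4 5 9 8)(3 11 7))^(-1)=(1 8 9 5 4)(3 7 11)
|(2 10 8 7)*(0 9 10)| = |(0 9 10 8 7 2)| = 6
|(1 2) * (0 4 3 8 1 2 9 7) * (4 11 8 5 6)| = 12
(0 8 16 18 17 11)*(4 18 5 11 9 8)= (0 4 18 17 9 8 16 5 11)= [4, 1, 2, 3, 18, 11, 6, 7, 16, 8, 10, 0, 12, 13, 14, 15, 5, 9, 17]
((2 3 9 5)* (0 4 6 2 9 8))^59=(0 8 3 2 6 4)(5 9)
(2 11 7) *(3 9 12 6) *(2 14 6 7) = (2 11)(3 9 12 7 14 6) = [0, 1, 11, 9, 4, 5, 3, 14, 8, 12, 10, 2, 7, 13, 6]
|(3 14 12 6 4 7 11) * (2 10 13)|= 21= |(2 10 13)(3 14 12 6 4 7 11)|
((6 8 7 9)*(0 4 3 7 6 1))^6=(9)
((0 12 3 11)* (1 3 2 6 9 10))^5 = ((0 12 2 6 9 10 1 3 11))^5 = (0 10 12 1 2 3 6 11 9)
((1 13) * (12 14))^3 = (1 13)(12 14)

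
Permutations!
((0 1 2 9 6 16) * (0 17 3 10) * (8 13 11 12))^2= (0 2 6 17 10 1 9 16 3)(8 11)(12 13)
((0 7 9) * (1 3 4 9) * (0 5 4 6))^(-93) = (9)(0 1 6 7 3)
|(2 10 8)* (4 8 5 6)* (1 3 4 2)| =4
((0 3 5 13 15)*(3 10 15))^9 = ((0 10 15)(3 5 13))^9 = (15)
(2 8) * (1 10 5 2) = [0, 10, 8, 3, 4, 2, 6, 7, 1, 9, 5] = (1 10 5 2 8)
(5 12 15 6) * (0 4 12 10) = (0 4 12 15 6 5 10) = [4, 1, 2, 3, 12, 10, 5, 7, 8, 9, 0, 11, 15, 13, 14, 6]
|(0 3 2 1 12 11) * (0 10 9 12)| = 4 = |(0 3 2 1)(9 12 11 10)|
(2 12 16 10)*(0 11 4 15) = (0 11 4 15)(2 12 16 10) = [11, 1, 12, 3, 15, 5, 6, 7, 8, 9, 2, 4, 16, 13, 14, 0, 10]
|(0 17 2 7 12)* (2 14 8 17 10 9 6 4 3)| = |(0 10 9 6 4 3 2 7 12)(8 17 14)| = 9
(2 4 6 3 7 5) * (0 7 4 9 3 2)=(0 7 5)(2 9 3 4 6)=[7, 1, 9, 4, 6, 0, 2, 5, 8, 3]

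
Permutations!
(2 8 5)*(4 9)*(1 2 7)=[0, 2, 8, 3, 9, 7, 6, 1, 5, 4]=(1 2 8 5 7)(4 9)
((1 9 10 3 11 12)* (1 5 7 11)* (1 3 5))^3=(1 5 12 10 11 9 7)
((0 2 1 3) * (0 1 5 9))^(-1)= ((0 2 5 9)(1 3))^(-1)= (0 9 5 2)(1 3)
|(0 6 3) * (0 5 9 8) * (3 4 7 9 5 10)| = 6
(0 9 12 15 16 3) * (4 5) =(0 9 12 15 16 3)(4 5) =[9, 1, 2, 0, 5, 4, 6, 7, 8, 12, 10, 11, 15, 13, 14, 16, 3]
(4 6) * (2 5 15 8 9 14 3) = (2 5 15 8 9 14 3)(4 6) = [0, 1, 5, 2, 6, 15, 4, 7, 9, 14, 10, 11, 12, 13, 3, 8]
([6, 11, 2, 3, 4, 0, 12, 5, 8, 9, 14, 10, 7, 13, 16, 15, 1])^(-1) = (0 5 7 12 6)(1 16 14 10 11)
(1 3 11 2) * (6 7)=(1 3 11 2)(6 7)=[0, 3, 1, 11, 4, 5, 7, 6, 8, 9, 10, 2]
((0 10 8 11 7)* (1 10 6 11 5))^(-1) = ((0 6 11 7)(1 10 8 5))^(-1) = (0 7 11 6)(1 5 8 10)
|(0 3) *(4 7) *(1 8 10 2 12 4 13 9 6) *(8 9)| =|(0 3)(1 9 6)(2 12 4 7 13 8 10)| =42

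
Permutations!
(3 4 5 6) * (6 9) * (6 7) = [0, 1, 2, 4, 5, 9, 3, 6, 8, 7] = (3 4 5 9 7 6)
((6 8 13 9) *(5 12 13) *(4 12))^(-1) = ((4 12 13 9 6 8 5))^(-1) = (4 5 8 6 9 13 12)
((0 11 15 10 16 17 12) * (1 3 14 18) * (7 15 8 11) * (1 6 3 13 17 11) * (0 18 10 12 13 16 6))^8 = ((0 7 15 12 18)(1 16 11 8)(3 14 10 6)(13 17))^8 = (0 12 7 18 15)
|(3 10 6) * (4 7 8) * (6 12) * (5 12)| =|(3 10 5 12 6)(4 7 8)| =15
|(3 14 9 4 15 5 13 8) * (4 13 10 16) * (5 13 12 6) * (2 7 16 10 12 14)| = |(2 7 16 4 15 13 8 3)(5 12 6)(9 14)| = 24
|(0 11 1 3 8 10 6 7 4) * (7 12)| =10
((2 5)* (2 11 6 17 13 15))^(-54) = (2 11 17 15 5 6 13)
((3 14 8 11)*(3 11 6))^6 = ((3 14 8 6))^6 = (3 8)(6 14)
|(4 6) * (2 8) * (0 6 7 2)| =|(0 6 4 7 2 8)| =6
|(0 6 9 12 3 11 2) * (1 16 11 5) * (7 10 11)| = 12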